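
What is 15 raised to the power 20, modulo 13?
9

Repeated squaring. Binary of 20 = 10100.
15^1 ≡ 2 (mod 13); 15^2 ≡ 4 (mod 13); 15^4 ≡ 3 (mod 13); 15^8 ≡ 9 (mod 13); 15^16 ≡ 3 (mod 13)
15^20 = 15^4 × 15^16 ≡ 9 (mod 13)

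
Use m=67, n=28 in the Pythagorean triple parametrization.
(3705, 3752, 5273)

Euclid's formula: a = m² - n², b = 2mn, c = m² + n²
m = 67, n = 28
a = 67² - 28² = 4489 - 784 = 3705
b = 2 × 67 × 28 = 3752
c = 67² + 28² = 4489 + 784 = 5273
Verification: 3705² + 3752² = 13727025 + 14077504 = 27804529 = 5273² ✓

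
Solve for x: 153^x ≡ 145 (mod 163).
38

Baby-step giant-step with step n = ⌈√163⌉ = 13.
Baby steps 153^j mod 163 (j:value) for j=0..12: 0:1, 1:153, 2:100, 3:141, 4:57, 5:82, 6:158, 7:50, 8:152, 9:110, 10:41, 11:79, 12:25.
Giant-step multiplier: 153^(-13) ≡ 153^(162-13) = 153^149 ≡ 148 (mod 163).
Giant steps γ_i = 145·148^i mod 163: γ_0=145, γ_1=107, γ_2=25 (in table at j=12).
x = i·n + j = 2·13 + 12 = 38.
Check: 153^38 ≡ 145 (mod 163).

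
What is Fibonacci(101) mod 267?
233

Matrix identity: Q^n = [[F_(n+1), F_n], [F_n, F_(n-1)]] with Q = [[1,1],[1,0]].
n = 101 = 1100101₂. Square-and-multiply, entries mod 267:
Q^1 = [[1,1],[1,0]]
Q^3 = (Q^1)²·Q = [[3,2],[2,1]]
Q^6 = (Q^3)² = [[13,8],[8,5]]
Q^12 = (Q^6)² = [[233,144],[144,89]]
Q^25 = (Q^12)²·Q = [[175,265],[265,177]]
Q^50 = (Q^25)² = [[191,97],[97,94]]
Q^101 = (Q^50)²·Q = [[110,233],[233,144]]
F_101 mod 267 = Q^101[0][1] = 233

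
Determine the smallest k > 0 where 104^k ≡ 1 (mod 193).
64

193 is prime, so ord(104) divides φ(193) = 192.
Divisors of 192: 1, 2, 3, 4, 6, 8, 12, 16, 24, 32, 48, 64, 96, 192.
Repeated squaring: 104^1 ≡ 104, 104^2 ≡ 8, 104^4 ≡ 64, 104^8 ≡ 43, 104^16 ≡ 112, 104^32 ≡ 192, 104^64 ≡ 1, 104^128 ≡ 1 (mod 193).
Test 104^d mod 193 for each divisor d in increasing order:
104^1 ≡ 104
104^2 ≡ 8
104^3 = 104^2·104^1 ≡ 60
104^4 ≡ 64
104^6 = 104^4·104^2 ≡ 126
104^8 ≡ 43
104^12 = 104^8·104^4 ≡ 50
104^16 ≡ 112
104^24 = 104^16·104^8 ≡ 184
104^32 ≡ 192
104^48 = 104^32·104^16 ≡ 81
104^64 ≡ 1  ← first divisor giving 1
The order is 64.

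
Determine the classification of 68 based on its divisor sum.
deficient

Proper divisors of 68: sum = 1 + 2 + 4 + 17 + 34 = 58
Since 58 < 68, 68 is deficient.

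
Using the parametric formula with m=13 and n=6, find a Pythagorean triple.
(133, 156, 205)

Euclid's formula: a = m² - n², b = 2mn, c = m² + n²
m = 13, n = 6
a = 13² - 6² = 169 - 36 = 133
b = 2 × 13 × 6 = 156
c = 13² + 6² = 169 + 36 = 205
Verification: 133² + 156² = 17689 + 24336 = 42025 = 205² ✓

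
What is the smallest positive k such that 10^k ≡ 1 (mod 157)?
78

157 is prime, so ord(10) divides φ(157) = 156.
Divisors of 156: 1, 2, 3, 4, 6, 12, 13, 26, 39, 52, 78, 156.
Repeated squaring: 10^1 ≡ 10, 10^2 ≡ 100, 10^4 ≡ 109, 10^8 ≡ 106, 10^16 ≡ 89, 10^32 ≡ 71, 10^64 ≡ 17, 10^128 ≡ 132 (mod 157).
Test 10^d mod 157 for each divisor d in increasing order:
10^1 ≡ 10
10^2 ≡ 100
10^3 = 10^2·10^1 ≡ 58
10^4 ≡ 109
10^6 = 10^4·10^2 ≡ 67
10^12 = 10^8·10^4 ≡ 93
10^13 = 10^8·10^4·10^1 ≡ 145
10^26 = 10^16·10^8·10^2 ≡ 144
10^39 = 10^32·10^4·10^2·10^1 ≡ 156
10^52 = 10^32·10^16·10^4 ≡ 12
10^78 = 10^64·10^8·10^4·10^2 ≡ 1  ← first divisor giving 1
The order is 78.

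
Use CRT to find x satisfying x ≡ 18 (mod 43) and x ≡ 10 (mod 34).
792

Using Chinese Remainder Theorem:
M = 43 × 34 = 1462
M1 = 34, M2 = 43
y1 = 34^(-1) mod 43 = 19
y2 = 43^(-1) mod 34 = 19
x = (18×34×19 + 10×43×19) mod 1462 = 792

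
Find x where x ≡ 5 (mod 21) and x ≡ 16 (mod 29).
509

Using Chinese Remainder Theorem:
M = 21 × 29 = 609
M1 = 29, M2 = 21
y1 = 29^(-1) mod 21 = 8
y2 = 21^(-1) mod 29 = 18
x = (5×29×8 + 16×21×18) mod 609 = 509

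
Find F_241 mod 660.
1

Matrix identity: Q^n = [[F_(n+1), F_n], [F_n, F_(n-1)]] with Q = [[1,1],[1,0]].
n = 241 = 11110001₂. Square-and-multiply, entries mod 660:
Q^1 = [[1,1],[1,0]]
Q^3 = (Q^1)²·Q = [[3,2],[2,1]]
Q^7 = (Q^3)²·Q = [[21,13],[13,8]]
Q^15 = (Q^7)²·Q = [[327,610],[610,377]]
Q^30 = (Q^15)² = [[529,440],[440,89]]
Q^60 = (Q^30)² = [[221,0],[0,221]]
Q^120 = (Q^60)² = [[1,0],[0,1]]
Q^241 = (Q^120)²·Q = [[1,1],[1,0]]
F_241 mod 660 = Q^241[0][1] = 1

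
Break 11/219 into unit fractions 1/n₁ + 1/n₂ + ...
1/20 + 1/4380

Greedy algorithm:
11/219: ceiling(219/11) = 20, use 1/20
1/4380: ceiling(4380/1) = 4380, use 1/4380
Result: 11/219 = 1/20 + 1/4380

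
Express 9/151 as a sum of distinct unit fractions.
1/17 + 1/1284 + 1/3296028

Greedy algorithm:
9/151: ceiling(151/9) = 17, use 1/17
2/2567: ceiling(2567/2) = 1284, use 1/1284
1/3296028: ceiling(3296028/1) = 3296028, use 1/3296028
Result: 9/151 = 1/17 + 1/1284 + 1/3296028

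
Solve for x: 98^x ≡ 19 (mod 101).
84

Baby-step giant-step with step n = ⌈√101⌉ = 11.
Baby steps 98^j mod 101 (j:value) for j=0..10: 0:1, 1:98, 2:9, 3:74, 4:81, 5:60, 6:22, 7:35, 8:97, 9:12, 10:65.
Giant-step multiplier: 98^(-11) ≡ 98^(100-11) = 98^89 ≡ 29 (mod 101).
Giant steps γ_i = 19·29^i mod 101: γ_0=19, γ_1=46, γ_2=21, γ_3=3, γ_4=87, γ_5=99, γ_6=43, γ_7=35 (in table at j=7).
x = i·n + j = 7·11 + 7 = 84.
Check: 98^84 ≡ 19 (mod 101).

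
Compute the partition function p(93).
82010177

p(n) counts ways to write n as a sum of positive integers (order ignored).
Euler's pentagonal recurrence: p(k) = p(k-1) + p(k-2) - p(k-5) - p(k-7) + p(k-12) + p(k-15) - ... (offsets j(3j∓1)/2, signs ++--, p(0)=1, p(<0)=0).
DP table for k = 0..92: p(0)=1, p(1)=1, p(2)=2, p(3)=3, p(4)=5, p(5)=7, p(6)=11, p(7)=15, p(8)=22, p(9)=30, p(10)=42, p(11)=56, p(12)=77, p(13)=101, p(14)=135, p(15)=176, p(16)=231, p(17)=297, p(18)=385, p(19)=490, p(20)=627, p(21)=792, p(22)=1002, p(23)=1255, p(24)=1575, p(25)=1958, p(26)=2436, p(27)=3010, p(28)=3718, p(29)=4565, p(30)=5604, p(31)=6842, p(32)=8349, p(33)=10143, p(34)=12310, p(35)=14883, p(36)=17977, p(37)=21637, p(38)=26015, p(39)=31185, p(40)=37338, p(41)=44583, p(42)=53174, p(43)=63261, p(44)=75175, p(45)=89134, p(46)=105558, p(47)=124754, p(48)=147273, p(49)=173525, p(50)=204226, p(51)=239943, p(52)=281589, p(53)=329931, p(54)=386155, p(55)=451276, p(56)=526823, p(57)=614154, p(58)=715220, p(59)=831820, p(60)=966467, p(61)=1121505, p(62)=1300156, p(63)=1505499, p(64)=1741630, p(65)=2012558, p(66)=2323520, p(67)=2679689, p(68)=3087735, p(69)=3554345, p(70)=4087968, p(71)=4697205, p(72)=5392783, p(73)=6185689, p(74)=7089500, p(75)=8118264, p(76)=9289091, p(77)=10619863, p(78)=12132164, p(79)=13848650, p(80)=15796476, p(81)=18004327, p(82)=20506255, p(83)=23338469, p(84)=26543660, p(85)=30167357, p(86)=34262962, p(87)=38887673, p(88)=44108109, p(89)=49995925, p(90)=56634173, p(91)=64112359, p(92)=72533807.
Final step: p(93) = p(92) + p(91) - p(88) - p(86) + p(81) + p(78) - p(71) - p(67) + p(58) + p(53) - p(42) - p(36) + p(23) + p(16) - p(1)
= 72533807 + 64112359 - 44108109 - 34262962 + 18004327 + 12132164 - 4697205 - 2679689 + 715220 + 329931 - 53174 - 17977 + 1255 + 231 - 1
= 82010177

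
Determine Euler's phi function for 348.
112

348 = 2^2 × 3 × 29
φ(n) = n × ∏(1 - 1/p) for each prime p dividing n
φ(348) = 348 × (1 - 1/2) × (1 - 1/3) × (1 - 1/29) = 112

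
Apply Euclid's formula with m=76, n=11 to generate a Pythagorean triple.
(5655, 1672, 5897)

Euclid's formula: a = m² - n², b = 2mn, c = m² + n²
m = 76, n = 11
a = 76² - 11² = 5776 - 121 = 5655
b = 2 × 76 × 11 = 1672
c = 76² + 11² = 5776 + 121 = 5897
Verification: 5655² + 1672² = 31979025 + 2795584 = 34774609 = 5897² ✓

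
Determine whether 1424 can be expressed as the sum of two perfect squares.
20² + 32² (a=20, b=32)

Factorization: 1424 = 2^4 × 89
By Fermat: n is sum of two squares iff every prime p ≡ 3 (mod 4) appears to even power.
All primes ≡ 3 (mod 4) appear to even power.
Search a = 0, 1, 2, … for 1424 - a² a perfect square: first hit at a = 20: 1424 - 400 = 1024 = 32².
1424 = 20² + 32² = 400 + 1024 ✓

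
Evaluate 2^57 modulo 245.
232

Repeated squaring. Binary of 57 = 111001.
2^1 ≡ 2 (mod 245); 2^2 ≡ 4 (mod 245); 2^4 ≡ 16 (mod 245); 2^8 ≡ 11 (mod 245); 2^16 ≡ 121 (mod 245); 2^32 ≡ 186 (mod 245)
2^57 = 2^1 × 2^8 × 2^16 × 2^32 ≡ 232 (mod 245)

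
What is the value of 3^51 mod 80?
27

Repeated squaring. Binary of 51 = 110011.
3^1 ≡ 3 (mod 80); 3^2 ≡ 9 (mod 80); 3^4 ≡ 1 (mod 80); 3^8 ≡ 1 (mod 80); 3^16 ≡ 1 (mod 80); 3^32 ≡ 1 (mod 80)
3^51 = 3^1 × 3^2 × 3^16 × 3^32 ≡ 27 (mod 80)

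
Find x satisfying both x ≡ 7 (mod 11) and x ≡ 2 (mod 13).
106

Using Chinese Remainder Theorem:
M = 11 × 13 = 143
M1 = 13, M2 = 11
y1 = 13^(-1) mod 11 = 6
y2 = 11^(-1) mod 13 = 6
x = (7×13×6 + 2×11×6) mod 143 = 106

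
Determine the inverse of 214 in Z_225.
184

gcd(214, 225) = 1, so the inverse exists.
Extended Euclidean algorithm on (225, 214):
225 = 1 × 214 + 11  ⟹  11 = (1)·225 + (-1)·214
214 = 19 × 11 + 5  ⟹  5 = (-19)·225 + (20)·214
11 = 2 × 5 + 1  ⟹  1 = (39)·225 + (-41)·214
So (-41)·214 ≡ 1 (mod 225), i.e. 214^(-1) ≡ -41 ≡ 184 (mod 225).
Check: 214 × 184 = 39376 ≡ 1 (mod 225)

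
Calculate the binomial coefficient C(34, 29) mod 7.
6

Using Lucas' theorem:
Write n=34 and k=29 in base 7:
n in base 7: [4, 6]
k in base 7: [4, 1]
C(34,29) mod 7 = ∏ C(n_i, k_i) mod 7
Digit binomials (mod 7): C(4,4) = 1; C(6,1) = 6
Product: 1 × 6 = 6 ≡ 6 (mod 7)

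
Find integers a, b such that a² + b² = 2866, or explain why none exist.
29² + 45² (a=29, b=45)

Factorization: 2866 = 2 × 1433
By Fermat: n is sum of two squares iff every prime p ≡ 3 (mod 4) appears to even power.
All primes ≡ 3 (mod 4) appear to even power.
Search a = 0, 1, 2, … for 2866 - a² a perfect square: first hit at a = 29: 2866 - 841 = 2025 = 45².
2866 = 29² + 45² = 841 + 2025 ✓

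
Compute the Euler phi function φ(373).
372

373 = 373
φ(n) = n × ∏(1 - 1/p) for each prime p dividing n
φ(373) = 373 × (1 - 1/373) = 372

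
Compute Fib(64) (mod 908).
247

Matrix identity: Q^n = [[F_(n+1), F_n], [F_n, F_(n-1)]] with Q = [[1,1],[1,0]].
n = 64 = 1000000₂. Square-and-multiply, entries mod 908:
Q^1 = [[1,1],[1,0]]
Q^2 = (Q^1)² = [[2,1],[1,1]]
Q^4 = (Q^2)² = [[5,3],[3,2]]
Q^8 = (Q^4)² = [[34,21],[21,13]]
Q^16 = (Q^8)² = [[689,79],[79,610]]
Q^32 = (Q^16)² = [[630,17],[17,613]]
Q^64 = (Q^32)² = [[393,247],[247,146]]
F_64 mod 908 = Q^64[0][1] = 247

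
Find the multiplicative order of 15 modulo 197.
98

197 is prime, so ord(15) divides φ(197) = 196.
Divisors of 196: 1, 2, 4, 7, 14, 28, 49, 98, 196.
Repeated squaring: 15^1 ≡ 15, 15^2 ≡ 28, 15^4 ≡ 193, 15^8 ≡ 16, 15^16 ≡ 59, 15^32 ≡ 132, 15^64 ≡ 88, 15^128 ≡ 61 (mod 197).
Test 15^d mod 197 for each divisor d in increasing order:
15^1 ≡ 15
15^2 ≡ 28
15^4 ≡ 193
15^7 = 15^4·15^2·15^1 ≡ 93
15^14 = 15^8·15^4·15^2 ≡ 178
15^28 = 15^16·15^8·15^4 ≡ 164
15^49 = 15^32·15^16·15^1 ≡ 196
15^98 = 15^64·15^32·15^2 ≡ 1  ← first divisor giving 1
The order is 98.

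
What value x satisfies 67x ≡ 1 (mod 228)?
211

gcd(67, 228) = 1, so the inverse exists.
Extended Euclidean algorithm on (228, 67):
228 = 3 × 67 + 27  ⟹  27 = (1)·228 + (-3)·67
67 = 2 × 27 + 13  ⟹  13 = (-2)·228 + (7)·67
27 = 2 × 13 + 1  ⟹  1 = (5)·228 + (-17)·67
So (-17)·67 ≡ 1 (mod 228), i.e. 67^(-1) ≡ -17 ≡ 211 (mod 228).
Check: 67 × 211 = 14137 ≡ 1 (mod 228)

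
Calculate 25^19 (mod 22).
15

Repeated squaring. Binary of 19 = 10011.
25^1 ≡ 3 (mod 22); 25^2 ≡ 9 (mod 22); 25^4 ≡ 15 (mod 22); 25^8 ≡ 5 (mod 22); 25^16 ≡ 3 (mod 22)
25^19 = 25^1 × 25^2 × 25^16 ≡ 15 (mod 22)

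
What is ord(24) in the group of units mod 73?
12

73 is prime, so ord(24) divides φ(73) = 72.
Divisors of 72: 1, 2, 3, 4, 6, 8, 9, 12, 18, 24, 36, 72.
Repeated squaring: 24^1 ≡ 24, 24^2 ≡ 65, 24^4 ≡ 64, 24^8 ≡ 8, 24^16 ≡ 64, 24^32 ≡ 8, 24^64 ≡ 64 (mod 73).
Test 24^d mod 73 for each divisor d in increasing order:
24^1 ≡ 24
24^2 ≡ 65
24^3 = 24^2·24^1 ≡ 27
24^4 ≡ 64
24^6 = 24^4·24^2 ≡ 72
24^8 ≡ 8
24^9 = 24^8·24^1 ≡ 46
24^12 = 24^8·24^4 ≡ 1  ← first divisor giving 1
The order is 12.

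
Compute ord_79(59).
78

79 is prime, so ord(59) divides φ(79) = 78.
Divisors of 78: 1, 2, 3, 6, 13, 26, 39, 78.
Repeated squaring: 59^1 ≡ 59, 59^2 ≡ 5, 59^4 ≡ 25, 59^8 ≡ 72, 59^16 ≡ 49, 59^32 ≡ 31, 59^64 ≡ 13 (mod 79).
Test 59^d mod 79 for each divisor d in increasing order:
59^1 ≡ 59
59^2 ≡ 5
59^3 = 59^2·59^1 ≡ 58
59^6 = 59^4·59^2 ≡ 46
59^13 = 59^8·59^4·59^1 ≡ 24
59^26 = 59^16·59^8·59^2 ≡ 23
59^39 = 59^32·59^4·59^2·59^1 ≡ 78
59^78 = 59^64·59^8·59^4·59^2 ≡ 1  ← first divisor giving 1
The order is 78.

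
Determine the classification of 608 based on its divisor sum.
abundant

Proper divisors of 608: sum = 1 + 2 + 4 + 8 + 16 + 19 + 32 + 38 + 76 + 152 + 304 = 652
Since 652 > 608, 608 is abundant.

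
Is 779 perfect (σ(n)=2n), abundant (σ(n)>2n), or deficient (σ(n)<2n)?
deficient

Proper divisors of 779: sum = 1 + 19 + 41 = 61
Since 61 < 779, 779 is deficient.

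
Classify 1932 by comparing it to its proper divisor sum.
abundant

Proper divisors of 1932: sum = 1 + 2 + 3 + 4 + 6 + 7 + 12 + 14 + ... + 322 + 483 + 644 + 966 (23 divisors) = 3444
Since 3444 > 1932, 1932 is abundant.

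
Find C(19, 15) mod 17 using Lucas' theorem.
0

Using Lucas' theorem:
Write n=19 and k=15 in base 17:
n in base 17: [1, 2]
k in base 17: [0, 15]
C(19,15) mod 17 = ∏ C(n_i, k_i) mod 17
Digit binomials (mod 17): C(1,0) = 1; C(2,15) = 0 (k_i > n_i)
Product: 1 × 0 = 0 ≡ 0 (mod 17)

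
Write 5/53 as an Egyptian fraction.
1/11 + 1/292 + 1/170236

Greedy algorithm:
5/53: ceiling(53/5) = 11, use 1/11
2/583: ceiling(583/2) = 292, use 1/292
1/170236: ceiling(170236/1) = 170236, use 1/170236
Result: 5/53 = 1/11 + 1/292 + 1/170236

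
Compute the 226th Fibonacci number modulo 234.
1

Matrix identity: Q^n = [[F_(n+1), F_n], [F_n, F_(n-1)]] with Q = [[1,1],[1,0]].
n = 226 = 11100010₂. Square-and-multiply, entries mod 234:
Q^1 = [[1,1],[1,0]]
Q^3 = (Q^1)²·Q = [[3,2],[2,1]]
Q^7 = (Q^3)²·Q = [[21,13],[13,8]]
Q^14 = (Q^7)² = [[142,143],[143,233]]
Q^28 = (Q^14)² = [[131,39],[39,92]]
Q^56 = (Q^28)² = [[196,39],[39,157]]
Q^113 = (Q^56)²·Q = [[118,157],[157,195]]
Q^226 = (Q^113)² = [[197,1],[1,196]]
F_226 mod 234 = Q^226[0][1] = 1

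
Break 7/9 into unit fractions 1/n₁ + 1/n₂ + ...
1/2 + 1/4 + 1/36

Greedy algorithm:
7/9: ceiling(9/7) = 2, use 1/2
5/18: ceiling(18/5) = 4, use 1/4
1/36: ceiling(36/1) = 36, use 1/36
Result: 7/9 = 1/2 + 1/4 + 1/36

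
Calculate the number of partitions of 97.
133230930

p(n) counts ways to write n as a sum of positive integers (order ignored).
Euler's pentagonal recurrence: p(k) = p(k-1) + p(k-2) - p(k-5) - p(k-7) + p(k-12) + p(k-15) - ... (offsets j(3j∓1)/2, signs ++--, p(0)=1, p(<0)=0).
DP table for k = 0..96: p(0)=1, p(1)=1, p(2)=2, p(3)=3, p(4)=5, p(5)=7, p(6)=11, p(7)=15, p(8)=22, p(9)=30, p(10)=42, p(11)=56, p(12)=77, p(13)=101, p(14)=135, p(15)=176, p(16)=231, p(17)=297, p(18)=385, p(19)=490, p(20)=627, p(21)=792, p(22)=1002, p(23)=1255, p(24)=1575, p(25)=1958, p(26)=2436, p(27)=3010, p(28)=3718, p(29)=4565, p(30)=5604, p(31)=6842, p(32)=8349, p(33)=10143, p(34)=12310, p(35)=14883, p(36)=17977, p(37)=21637, p(38)=26015, p(39)=31185, p(40)=37338, p(41)=44583, p(42)=53174, p(43)=63261, p(44)=75175, p(45)=89134, p(46)=105558, p(47)=124754, p(48)=147273, p(49)=173525, p(50)=204226, p(51)=239943, p(52)=281589, p(53)=329931, p(54)=386155, p(55)=451276, p(56)=526823, p(57)=614154, p(58)=715220, p(59)=831820, p(60)=966467, p(61)=1121505, p(62)=1300156, p(63)=1505499, p(64)=1741630, p(65)=2012558, p(66)=2323520, p(67)=2679689, p(68)=3087735, p(69)=3554345, p(70)=4087968, p(71)=4697205, p(72)=5392783, p(73)=6185689, p(74)=7089500, p(75)=8118264, p(76)=9289091, p(77)=10619863, p(78)=12132164, p(79)=13848650, p(80)=15796476, p(81)=18004327, p(82)=20506255, p(83)=23338469, p(84)=26543660, p(85)=30167357, p(86)=34262962, p(87)=38887673, p(88)=44108109, p(89)=49995925, p(90)=56634173, p(91)=64112359, p(92)=72533807, p(93)=82010177, p(94)=92669720, p(95)=104651419, p(96)=118114304.
Final step: p(97) = p(96) + p(95) - p(92) - p(90) + p(85) + p(82) - p(75) - p(71) + p(62) + p(57) - p(46) - p(40) + p(27) + p(20) - p(5)
= 118114304 + 104651419 - 72533807 - 56634173 + 30167357 + 20506255 - 8118264 - 4697205 + 1300156 + 614154 - 105558 - 37338 + 3010 + 627 - 7
= 133230930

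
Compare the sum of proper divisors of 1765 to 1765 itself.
deficient

Proper divisors of 1765: sum = 1 + 5 + 353 = 359
Since 359 < 1765, 1765 is deficient.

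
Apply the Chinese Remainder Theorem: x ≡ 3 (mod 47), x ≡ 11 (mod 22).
473

Using Chinese Remainder Theorem:
M = 47 × 22 = 1034
M1 = 22, M2 = 47
y1 = 22^(-1) mod 47 = 15
y2 = 47^(-1) mod 22 = 15
x = (3×22×15 + 11×47×15) mod 1034 = 473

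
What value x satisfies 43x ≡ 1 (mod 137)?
51

gcd(43, 137) = 1, so the inverse exists.
Extended Euclidean algorithm on (137, 43):
137 = 3 × 43 + 8  ⟹  8 = (1)·137 + (-3)·43
43 = 5 × 8 + 3  ⟹  3 = (-5)·137 + (16)·43
8 = 2 × 3 + 2  ⟹  2 = (11)·137 + (-35)·43
3 = 1 × 2 + 1  ⟹  1 = (-16)·137 + (51)·43
So (51)·43 ≡ 1 (mod 137), i.e. 43^(-1) ≡ 51 (mod 137).
Check: 43 × 51 = 2193 ≡ 1 (mod 137)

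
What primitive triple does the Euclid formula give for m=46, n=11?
(1995, 1012, 2237)

Euclid's formula: a = m² - n², b = 2mn, c = m² + n²
m = 46, n = 11
a = 46² - 11² = 2116 - 121 = 1995
b = 2 × 46 × 11 = 1012
c = 46² + 11² = 2116 + 121 = 2237
Verification: 1995² + 1012² = 3980025 + 1024144 = 5004169 = 2237² ✓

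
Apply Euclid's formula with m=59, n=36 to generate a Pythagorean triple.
(2185, 4248, 4777)

Euclid's formula: a = m² - n², b = 2mn, c = m² + n²
m = 59, n = 36
a = 59² - 36² = 3481 - 1296 = 2185
b = 2 × 59 × 36 = 4248
c = 59² + 36² = 3481 + 1296 = 4777
Verification: 2185² + 4248² = 4774225 + 18045504 = 22819729 = 4777² ✓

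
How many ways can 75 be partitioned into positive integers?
8118264

p(n) counts ways to write n as a sum of positive integers (order ignored).
Euler's pentagonal recurrence: p(k) = p(k-1) + p(k-2) - p(k-5) - p(k-7) + p(k-12) + p(k-15) - ... (offsets j(3j∓1)/2, signs ++--, p(0)=1, p(<0)=0).
DP table for k = 0..74: p(0)=1, p(1)=1, p(2)=2, p(3)=3, p(4)=5, p(5)=7, p(6)=11, p(7)=15, p(8)=22, p(9)=30, p(10)=42, p(11)=56, p(12)=77, p(13)=101, p(14)=135, p(15)=176, p(16)=231, p(17)=297, p(18)=385, p(19)=490, p(20)=627, p(21)=792, p(22)=1002, p(23)=1255, p(24)=1575, p(25)=1958, p(26)=2436, p(27)=3010, p(28)=3718, p(29)=4565, p(30)=5604, p(31)=6842, p(32)=8349, p(33)=10143, p(34)=12310, p(35)=14883, p(36)=17977, p(37)=21637, p(38)=26015, p(39)=31185, p(40)=37338, p(41)=44583, p(42)=53174, p(43)=63261, p(44)=75175, p(45)=89134, p(46)=105558, p(47)=124754, p(48)=147273, p(49)=173525, p(50)=204226, p(51)=239943, p(52)=281589, p(53)=329931, p(54)=386155, p(55)=451276, p(56)=526823, p(57)=614154, p(58)=715220, p(59)=831820, p(60)=966467, p(61)=1121505, p(62)=1300156, p(63)=1505499, p(64)=1741630, p(65)=2012558, p(66)=2323520, p(67)=2679689, p(68)=3087735, p(69)=3554345, p(70)=4087968, p(71)=4697205, p(72)=5392783, p(73)=6185689, p(74)=7089500.
Final step: p(75) = p(74) + p(73) - p(70) - p(68) + p(63) + p(60) - p(53) - p(49) + p(40) + p(35) - p(24) - p(18) + p(5)
= 7089500 + 6185689 - 4087968 - 3087735 + 1505499 + 966467 - 329931 - 173525 + 37338 + 14883 - 1575 - 385 + 7
= 8118264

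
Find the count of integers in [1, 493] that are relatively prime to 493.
448

493 = 17 × 29
φ(n) = n × ∏(1 - 1/p) for each prime p dividing n
φ(493) = 493 × (1 - 1/17) × (1 - 1/29) = 448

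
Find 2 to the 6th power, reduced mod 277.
64

Repeated squaring. Binary of 6 = 110.
2^1 ≡ 2 (mod 277); 2^2 ≡ 4 (mod 277); 2^4 ≡ 16 (mod 277)
2^6 = 2^2 × 2^4 ≡ 64 (mod 277)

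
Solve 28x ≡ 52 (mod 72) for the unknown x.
x ≡ 7 (mod 18)

gcd(28, 72) = 4, which divides 52, so solutions exist.
Divide through by 4: 7x ≡ 13 (mod 18).
Find 7^(-1) mod 18 by the extended Euclidean algorithm:
18 = 2 × 7 + 4  ⟹  4 = (1)·18 + (-2)·7
7 = 1 × 4 + 3  ⟹  3 = (-1)·18 + (3)·7
4 = 1 × 3 + 1  ⟹  1 = (2)·18 + (-5)·7
So (-5)·7 ≡ 1 (mod 18), i.e. 7^(-1) ≡ -5 ≡ 13 (mod 18).
x ≡ 13 × 13 = 169 ≡ 7 (mod 18).
Check: 28 × 7 = 196 ≡ 52 (mod 72).
x ≡ 7 (mod 18), giving 4 solutions mod 72.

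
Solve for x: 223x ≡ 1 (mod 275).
37

gcd(223, 275) = 1, so the inverse exists.
Extended Euclidean algorithm on (275, 223):
275 = 1 × 223 + 52  ⟹  52 = (1)·275 + (-1)·223
223 = 4 × 52 + 15  ⟹  15 = (-4)·275 + (5)·223
52 = 3 × 15 + 7  ⟹  7 = (13)·275 + (-16)·223
15 = 2 × 7 + 1  ⟹  1 = (-30)·275 + (37)·223
So (37)·223 ≡ 1 (mod 275), i.e. 223^(-1) ≡ 37 (mod 275).
Check: 223 × 37 = 8251 ≡ 1 (mod 275)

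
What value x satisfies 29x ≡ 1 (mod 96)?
53

gcd(29, 96) = 1, so the inverse exists.
Extended Euclidean algorithm on (96, 29):
96 = 3 × 29 + 9  ⟹  9 = (1)·96 + (-3)·29
29 = 3 × 9 + 2  ⟹  2 = (-3)·96 + (10)·29
9 = 4 × 2 + 1  ⟹  1 = (13)·96 + (-43)·29
So (-43)·29 ≡ 1 (mod 96), i.e. 29^(-1) ≡ -43 ≡ 53 (mod 96).
Check: 29 × 53 = 1537 ≡ 1 (mod 96)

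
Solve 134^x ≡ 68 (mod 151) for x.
6

Baby-step giant-step with step n = ⌈√151⌉ = 13.
Baby steps 134^j mod 151 (j:value) for j=0..12: 0:1, 1:134, 2:138, 3:70, 4:18, 5:147, 6:68, 7:52, 8:22, 9:79, 10:16, 11:30, 12:94.
h = 68 is already in the table at j=6, so x = 6.
Check: 134^6 ≡ 68 (mod 151).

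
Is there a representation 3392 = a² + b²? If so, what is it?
16² + 56² (a=16, b=56)

Factorization: 3392 = 2^6 × 53
By Fermat: n is sum of two squares iff every prime p ≡ 3 (mod 4) appears to even power.
All primes ≡ 3 (mod 4) appear to even power.
Search a = 0, 1, 2, … for 3392 - a² a perfect square: first hit at a = 16: 3392 - 256 = 3136 = 56².
3392 = 16² + 56² = 256 + 3136 ✓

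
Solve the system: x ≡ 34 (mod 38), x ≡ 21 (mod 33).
186

Using Chinese Remainder Theorem:
M = 38 × 33 = 1254
M1 = 33, M2 = 38
y1 = 33^(-1) mod 38 = 15
y2 = 38^(-1) mod 33 = 20
x = (34×33×15 + 21×38×20) mod 1254 = 186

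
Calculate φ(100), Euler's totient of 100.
40

100 = 2^2 × 5^2
φ(n) = n × ∏(1 - 1/p) for each prime p dividing n
φ(100) = 100 × (1 - 1/2) × (1 - 1/5) = 40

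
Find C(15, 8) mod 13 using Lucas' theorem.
0

Using Lucas' theorem:
Write n=15 and k=8 in base 13:
n in base 13: [1, 2]
k in base 13: [0, 8]
C(15,8) mod 13 = ∏ C(n_i, k_i) mod 13
Digit binomials (mod 13): C(1,0) = 1; C(2,8) = 0 (k_i > n_i)
Product: 1 × 0 = 0 ≡ 0 (mod 13)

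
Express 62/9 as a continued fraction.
[6; 1, 8]

Euclidean algorithm steps:
62 = 6 × 9 + 8
9 = 1 × 8 + 1
8 = 8 × 1 + 0
Continued fraction: [6; 1, 8]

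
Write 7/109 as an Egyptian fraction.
1/16 + 1/582 + 1/507504

Greedy algorithm:
7/109: ceiling(109/7) = 16, use 1/16
3/1744: ceiling(1744/3) = 582, use 1/582
1/507504: ceiling(507504/1) = 507504, use 1/507504
Result: 7/109 = 1/16 + 1/582 + 1/507504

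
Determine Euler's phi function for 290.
112

290 = 2 × 5 × 29
φ(n) = n × ∏(1 - 1/p) for each prime p dividing n
φ(290) = 290 × (1 - 1/2) × (1 - 1/5) × (1 - 1/29) = 112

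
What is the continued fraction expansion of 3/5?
[0; 1, 1, 2]

Euclidean algorithm steps:
3 = 0 × 5 + 3
5 = 1 × 3 + 2
3 = 1 × 2 + 1
2 = 2 × 1 + 0
Continued fraction: [0; 1, 1, 2]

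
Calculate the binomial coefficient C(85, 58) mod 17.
0

Using Lucas' theorem:
Write n=85 and k=58 in base 17:
n in base 17: [5, 0]
k in base 17: [3, 7]
C(85,58) mod 17 = ∏ C(n_i, k_i) mod 17
Digit binomials (mod 17): C(5,3) = 10; C(0,7) = 0 (k_i > n_i)
Product: 10 × 0 = 0 ≡ 0 (mod 17)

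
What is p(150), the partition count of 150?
40853235313

p(n) counts ways to write n as a sum of positive integers (order ignored).
Euler's pentagonal recurrence: p(k) = p(k-1) + p(k-2) - p(k-5) - p(k-7) + p(k-12) + p(k-15) - ... (offsets j(3j∓1)/2, signs ++--, p(0)=1, p(<0)=0).
DP table for k = 0..149: p(0)=1, p(1)=1, p(2)=2, p(3)=3, p(4)=5, p(5)=7, p(6)=11, p(7)=15, p(8)=22, p(9)=30, p(10)=42, p(11)=56, p(12)=77, p(13)=101, p(14)=135, p(15)=176, p(16)=231, p(17)=297, p(18)=385, p(19)=490, p(20)=627, p(21)=792, p(22)=1002, p(23)=1255, p(24)=1575, p(25)=1958, p(26)=2436, p(27)=3010, p(28)=3718, p(29)=4565, p(30)=5604, p(31)=6842, p(32)=8349, p(33)=10143, p(34)=12310, p(35)=14883, p(36)=17977, p(37)=21637, p(38)=26015, p(39)=31185, p(40)=37338, p(41)=44583, p(42)=53174, p(43)=63261, p(44)=75175, p(45)=89134, p(46)=105558, p(47)=124754, p(48)=147273, p(49)=173525, p(50)=204226, p(51)=239943, p(52)=281589, p(53)=329931, p(54)=386155, p(55)=451276, p(56)=526823, p(57)=614154, p(58)=715220, p(59)=831820, p(60)=966467, p(61)=1121505, p(62)=1300156, p(63)=1505499, p(64)=1741630, p(65)=2012558, p(66)=2323520, p(67)=2679689, p(68)=3087735, p(69)=3554345, p(70)=4087968, p(71)=4697205, p(72)=5392783, p(73)=6185689, p(74)=7089500, p(75)=8118264, p(76)=9289091, p(77)=10619863, p(78)=12132164, p(79)=13848650, p(80)=15796476, p(81)=18004327, p(82)=20506255, p(83)=23338469, p(84)=26543660, p(85)=30167357, p(86)=34262962, p(87)=38887673, p(88)=44108109, p(89)=49995925, p(90)=56634173, p(91)=64112359, p(92)=72533807, p(93)=82010177, p(94)=92669720, p(95)=104651419, p(96)=118114304, p(97)=133230930, p(98)=150198136, p(99)=169229875, p(100)=190569292, p(101)=214481126, p(102)=241265379, p(103)=271248950, p(104)=304801365, p(105)=342325709, p(106)=384276336, p(107)=431149389, p(108)=483502844, p(109)=541946240, p(110)=607163746, p(111)=679903203, p(112)=761002156, p(113)=851376628, p(114)=952050665, p(115)=1064144451, p(116)=1188908248, p(117)=1327710076, p(118)=1482074143, p(119)=1653668665, p(120)=1844349560, p(121)=2056148051, p(122)=2291320912, p(123)=2552338241, p(124)=2841940500, p(125)=3163127352, p(126)=3519222692, p(127)=3913864295, p(128)=4351078600, p(129)=4835271870, p(130)=5371315400, p(131)=5964539504, p(132)=6620830889, p(133)=7346629512, p(134)=8149040695, p(135)=9035836076, p(136)=10015581680, p(137)=11097645016, p(138)=12292341831, p(139)=13610949895, p(140)=15065878135, p(141)=16670689208, p(142)=18440293320, p(143)=20390982757, p(144)=22540654445, p(145)=24908858009, p(146)=27517052599, p(147)=30388671978, p(148)=33549419497, p(149)=37027355200.
Final step: p(150) = p(149) + p(148) - p(145) - p(143) + p(138) + p(135) - p(128) - p(124) + p(115) + p(110) - p(99) - p(93) + p(80) + p(73) - p(58) - p(50) + p(33) + p(24) - p(5)
= 37027355200 + 33549419497 - 24908858009 - 20390982757 + 12292341831 + 9035836076 - 4351078600 - 2841940500 + 1064144451 + 607163746 - 169229875 - 82010177 + 15796476 + 6185689 - 715220 - 204226 + 10143 + 1575 - 7
= 40853235313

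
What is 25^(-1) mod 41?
23

gcd(25, 41) = 1, so the inverse exists.
Extended Euclidean algorithm on (41, 25):
41 = 1 × 25 + 16  ⟹  16 = (1)·41 + (-1)·25
25 = 1 × 16 + 9  ⟹  9 = (-1)·41 + (2)·25
16 = 1 × 9 + 7  ⟹  7 = (2)·41 + (-3)·25
9 = 1 × 7 + 2  ⟹  2 = (-3)·41 + (5)·25
7 = 3 × 2 + 1  ⟹  1 = (11)·41 + (-18)·25
So (-18)·25 ≡ 1 (mod 41), i.e. 25^(-1) ≡ -18 ≡ 23 (mod 41).
Check: 25 × 23 = 575 ≡ 1 (mod 41)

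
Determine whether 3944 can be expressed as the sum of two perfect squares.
10² + 62² (a=10, b=62)

Factorization: 3944 = 2^3 × 17 × 29
By Fermat: n is sum of two squares iff every prime p ≡ 3 (mod 4) appears to even power.
All primes ≡ 3 (mod 4) appear to even power.
Search a = 0, 1, 2, … for 3944 - a² a perfect square: first hit at a = 10: 3944 - 100 = 3844 = 62².
3944 = 10² + 62² = 100 + 3844 ✓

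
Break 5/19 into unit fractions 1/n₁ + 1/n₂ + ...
1/4 + 1/76

Greedy algorithm:
5/19: ceiling(19/5) = 4, use 1/4
1/76: ceiling(76/1) = 76, use 1/76
Result: 5/19 = 1/4 + 1/76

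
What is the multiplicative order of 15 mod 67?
11

67 is prime, so ord(15) divides φ(67) = 66.
Divisors of 66: 1, 2, 3, 6, 11, 22, 33, 66.
Repeated squaring: 15^1 ≡ 15, 15^2 ≡ 24, 15^4 ≡ 40, 15^8 ≡ 59, 15^16 ≡ 64, 15^32 ≡ 9, 15^64 ≡ 14 (mod 67).
Test 15^d mod 67 for each divisor d in increasing order:
15^1 ≡ 15
15^2 ≡ 24
15^3 = 15^2·15^1 ≡ 25
15^6 = 15^4·15^2 ≡ 22
15^11 = 15^8·15^2·15^1 ≡ 1  ← first divisor giving 1
The order is 11.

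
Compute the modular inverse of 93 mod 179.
77

gcd(93, 179) = 1, so the inverse exists.
Extended Euclidean algorithm on (179, 93):
179 = 1 × 93 + 86  ⟹  86 = (1)·179 + (-1)·93
93 = 1 × 86 + 7  ⟹  7 = (-1)·179 + (2)·93
86 = 12 × 7 + 2  ⟹  2 = (13)·179 + (-25)·93
7 = 3 × 2 + 1  ⟹  1 = (-40)·179 + (77)·93
So (77)·93 ≡ 1 (mod 179), i.e. 93^(-1) ≡ 77 (mod 179).
Check: 93 × 77 = 7161 ≡ 1 (mod 179)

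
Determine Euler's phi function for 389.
388

389 = 389
φ(n) = n × ∏(1 - 1/p) for each prime p dividing n
φ(389) = 389 × (1 - 1/389) = 388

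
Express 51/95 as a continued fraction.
[0; 1, 1, 6, 3, 2]

Euclidean algorithm steps:
51 = 0 × 95 + 51
95 = 1 × 51 + 44
51 = 1 × 44 + 7
44 = 6 × 7 + 2
7 = 3 × 2 + 1
2 = 2 × 1 + 0
Continued fraction: [0; 1, 1, 6, 3, 2]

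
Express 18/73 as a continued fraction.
[0; 4, 18]

Euclidean algorithm steps:
18 = 0 × 73 + 18
73 = 4 × 18 + 1
18 = 18 × 1 + 0
Continued fraction: [0; 4, 18]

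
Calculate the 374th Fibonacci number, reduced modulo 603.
287

Matrix identity: Q^n = [[F_(n+1), F_n], [F_n, F_(n-1)]] with Q = [[1,1],[1,0]].
n = 374 = 101110110₂. Square-and-multiply, entries mod 603:
Q^1 = [[1,1],[1,0]]
Q^2 = (Q^1)² = [[2,1],[1,1]]
Q^5 = (Q^2)²·Q = [[8,5],[5,3]]
Q^11 = (Q^5)²·Q = [[144,89],[89,55]]
Q^23 = (Q^11)²·Q = [[540,316],[316,224]]
Q^46 = (Q^23)² = [[109,224],[224,488]]
Q^93 = (Q^46)²·Q = [[413,551],[551,465]]
Q^187 = (Q^93)²·Q = [[384,212],[212,172]]
Q^374 = (Q^187)² = [[43,287],[287,359]]
F_374 mod 603 = Q^374[0][1] = 287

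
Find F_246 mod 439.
52

Matrix identity: Q^n = [[F_(n+1), F_n], [F_n, F_(n-1)]] with Q = [[1,1],[1,0]].
n = 246 = 11110110₂. Square-and-multiply, entries mod 439:
Q^1 = [[1,1],[1,0]]
Q^3 = (Q^1)²·Q = [[3,2],[2,1]]
Q^7 = (Q^3)²·Q = [[21,13],[13,8]]
Q^15 = (Q^7)²·Q = [[109,171],[171,377]]
Q^30 = (Q^15)² = [[295,135],[135,160]]
Q^61 = (Q^30)²·Q = [[294,329],[329,404]]
Q^123 = (Q^61)²·Q = [[245,200],[200,45]]
Q^246 = (Q^123)² = [[372,52],[52,320]]
F_246 mod 439 = Q^246[0][1] = 52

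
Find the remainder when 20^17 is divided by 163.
76

Repeated squaring. Binary of 17 = 10001.
20^1 ≡ 20 (mod 163); 20^2 ≡ 74 (mod 163); 20^4 ≡ 97 (mod 163); 20^8 ≡ 118 (mod 163); 20^16 ≡ 69 (mod 163)
20^17 = 20^1 × 20^16 ≡ 76 (mod 163)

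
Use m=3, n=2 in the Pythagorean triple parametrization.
(5, 12, 13)

Euclid's formula: a = m² - n², b = 2mn, c = m² + n²
m = 3, n = 2
a = 3² - 2² = 9 - 4 = 5
b = 2 × 3 × 2 = 12
c = 3² + 2² = 9 + 4 = 13
Verification: 5² + 12² = 25 + 144 = 169 = 13² ✓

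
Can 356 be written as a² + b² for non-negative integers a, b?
10² + 16² (a=10, b=16)

Factorization: 356 = 2^2 × 89
By Fermat: n is sum of two squares iff every prime p ≡ 3 (mod 4) appears to even power.
All primes ≡ 3 (mod 4) appear to even power.
Search a = 0, 1, 2, … for 356 - a² a perfect square: first hit at a = 10: 356 - 100 = 256 = 16².
356 = 10² + 16² = 100 + 256 ✓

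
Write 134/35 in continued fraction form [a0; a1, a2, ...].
[3; 1, 4, 1, 5]

Euclidean algorithm steps:
134 = 3 × 35 + 29
35 = 1 × 29 + 6
29 = 4 × 6 + 5
6 = 1 × 5 + 1
5 = 5 × 1 + 0
Continued fraction: [3; 1, 4, 1, 5]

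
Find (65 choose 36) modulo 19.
0

Using Lucas' theorem:
Write n=65 and k=36 in base 19:
n in base 19: [3, 8]
k in base 19: [1, 17]
C(65,36) mod 19 = ∏ C(n_i, k_i) mod 19
Digit binomials (mod 19): C(3,1) = 3; C(8,17) = 0 (k_i > n_i)
Product: 3 × 0 = 0 ≡ 0 (mod 19)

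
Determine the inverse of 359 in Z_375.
164

gcd(359, 375) = 1, so the inverse exists.
Extended Euclidean algorithm on (375, 359):
375 = 1 × 359 + 16  ⟹  16 = (1)·375 + (-1)·359
359 = 22 × 16 + 7  ⟹  7 = (-22)·375 + (23)·359
16 = 2 × 7 + 2  ⟹  2 = (45)·375 + (-47)·359
7 = 3 × 2 + 1  ⟹  1 = (-157)·375 + (164)·359
So (164)·359 ≡ 1 (mod 375), i.e. 359^(-1) ≡ 164 (mod 375).
Check: 359 × 164 = 58876 ≡ 1 (mod 375)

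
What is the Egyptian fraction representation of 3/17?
1/6 + 1/102

Greedy algorithm:
3/17: ceiling(17/3) = 6, use 1/6
1/102: ceiling(102/1) = 102, use 1/102
Result: 3/17 = 1/6 + 1/102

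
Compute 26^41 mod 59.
57

Repeated squaring. Binary of 41 = 101001.
26^1 ≡ 26 (mod 59); 26^2 ≡ 27 (mod 59); 26^4 ≡ 21 (mod 59); 26^8 ≡ 28 (mod 59); 26^16 ≡ 17 (mod 59); 26^32 ≡ 53 (mod 59)
26^41 = 26^1 × 26^8 × 26^32 ≡ 57 (mod 59)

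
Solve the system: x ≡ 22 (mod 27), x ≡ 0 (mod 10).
130

Using Chinese Remainder Theorem:
M = 27 × 10 = 270
M1 = 10, M2 = 27
y1 = 10^(-1) mod 27 = 19
y2 = 27^(-1) mod 10 = 3
x = (22×10×19 + 0×27×3) mod 270 = 130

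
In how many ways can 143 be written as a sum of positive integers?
20390982757

p(n) counts ways to write n as a sum of positive integers (order ignored).
Euler's pentagonal recurrence: p(k) = p(k-1) + p(k-2) - p(k-5) - p(k-7) + p(k-12) + p(k-15) - ... (offsets j(3j∓1)/2, signs ++--, p(0)=1, p(<0)=0).
DP table for k = 0..142: p(0)=1, p(1)=1, p(2)=2, p(3)=3, p(4)=5, p(5)=7, p(6)=11, p(7)=15, p(8)=22, p(9)=30, p(10)=42, p(11)=56, p(12)=77, p(13)=101, p(14)=135, p(15)=176, p(16)=231, p(17)=297, p(18)=385, p(19)=490, p(20)=627, p(21)=792, p(22)=1002, p(23)=1255, p(24)=1575, p(25)=1958, p(26)=2436, p(27)=3010, p(28)=3718, p(29)=4565, p(30)=5604, p(31)=6842, p(32)=8349, p(33)=10143, p(34)=12310, p(35)=14883, p(36)=17977, p(37)=21637, p(38)=26015, p(39)=31185, p(40)=37338, p(41)=44583, p(42)=53174, p(43)=63261, p(44)=75175, p(45)=89134, p(46)=105558, p(47)=124754, p(48)=147273, p(49)=173525, p(50)=204226, p(51)=239943, p(52)=281589, p(53)=329931, p(54)=386155, p(55)=451276, p(56)=526823, p(57)=614154, p(58)=715220, p(59)=831820, p(60)=966467, p(61)=1121505, p(62)=1300156, p(63)=1505499, p(64)=1741630, p(65)=2012558, p(66)=2323520, p(67)=2679689, p(68)=3087735, p(69)=3554345, p(70)=4087968, p(71)=4697205, p(72)=5392783, p(73)=6185689, p(74)=7089500, p(75)=8118264, p(76)=9289091, p(77)=10619863, p(78)=12132164, p(79)=13848650, p(80)=15796476, p(81)=18004327, p(82)=20506255, p(83)=23338469, p(84)=26543660, p(85)=30167357, p(86)=34262962, p(87)=38887673, p(88)=44108109, p(89)=49995925, p(90)=56634173, p(91)=64112359, p(92)=72533807, p(93)=82010177, p(94)=92669720, p(95)=104651419, p(96)=118114304, p(97)=133230930, p(98)=150198136, p(99)=169229875, p(100)=190569292, p(101)=214481126, p(102)=241265379, p(103)=271248950, p(104)=304801365, p(105)=342325709, p(106)=384276336, p(107)=431149389, p(108)=483502844, p(109)=541946240, p(110)=607163746, p(111)=679903203, p(112)=761002156, p(113)=851376628, p(114)=952050665, p(115)=1064144451, p(116)=1188908248, p(117)=1327710076, p(118)=1482074143, p(119)=1653668665, p(120)=1844349560, p(121)=2056148051, p(122)=2291320912, p(123)=2552338241, p(124)=2841940500, p(125)=3163127352, p(126)=3519222692, p(127)=3913864295, p(128)=4351078600, p(129)=4835271870, p(130)=5371315400, p(131)=5964539504, p(132)=6620830889, p(133)=7346629512, p(134)=8149040695, p(135)=9035836076, p(136)=10015581680, p(137)=11097645016, p(138)=12292341831, p(139)=13610949895, p(140)=15065878135, p(141)=16670689208, p(142)=18440293320.
Final step: p(143) = p(142) + p(141) - p(138) - p(136) + p(131) + p(128) - p(121) - p(117) + p(108) + p(103) - p(92) - p(86) + p(73) + p(66) - p(51) - p(43) + p(26) + p(17)
= 18440293320 + 16670689208 - 12292341831 - 10015581680 + 5964539504 + 4351078600 - 2056148051 - 1327710076 + 483502844 + 271248950 - 72533807 - 34262962 + 6185689 + 2323520 - 239943 - 63261 + 2436 + 297
= 20390982757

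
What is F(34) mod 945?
757

Matrix identity: Q^n = [[F_(n+1), F_n], [F_n, F_(n-1)]] with Q = [[1,1],[1,0]].
n = 34 = 100010₂. Square-and-multiply, entries mod 945:
Q^1 = [[1,1],[1,0]]
Q^2 = (Q^1)² = [[2,1],[1,1]]
Q^4 = (Q^2)² = [[5,3],[3,2]]
Q^8 = (Q^4)² = [[34,21],[21,13]]
Q^17 = (Q^8)²·Q = [[694,652],[652,42]]
Q^34 = (Q^17)² = [[485,757],[757,673]]
F_34 mod 945 = Q^34[0][1] = 757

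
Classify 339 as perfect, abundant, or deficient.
deficient

Proper divisors of 339: sum = 1 + 3 + 113 = 117
Since 117 < 339, 339 is deficient.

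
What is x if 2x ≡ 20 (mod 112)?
x ≡ 10 (mod 56)

gcd(2, 112) = 2, which divides 20, so solutions exist.
Divide through by 2: x ≡ 10 (mod 56).
The coefficient of x is now 1, so x ≡ 10 (mod 56).
Check: 2 × 10 = 20 ≡ 20 (mod 112).
x ≡ 10 (mod 56), giving 2 solutions mod 112.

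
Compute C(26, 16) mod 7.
2

Using Lucas' theorem:
Write n=26 and k=16 in base 7:
n in base 7: [3, 5]
k in base 7: [2, 2]
C(26,16) mod 7 = ∏ C(n_i, k_i) mod 7
Digit binomials (mod 7): C(3,2) = 3; C(5,2) = 10 ≡ 3
Product: 3 × 3 = 9 ≡ 2 (mod 7)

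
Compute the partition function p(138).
12292341831

p(n) counts ways to write n as a sum of positive integers (order ignored).
Euler's pentagonal recurrence: p(k) = p(k-1) + p(k-2) - p(k-5) - p(k-7) + p(k-12) + p(k-15) - ... (offsets j(3j∓1)/2, signs ++--, p(0)=1, p(<0)=0).
DP table for k = 0..137: p(0)=1, p(1)=1, p(2)=2, p(3)=3, p(4)=5, p(5)=7, p(6)=11, p(7)=15, p(8)=22, p(9)=30, p(10)=42, p(11)=56, p(12)=77, p(13)=101, p(14)=135, p(15)=176, p(16)=231, p(17)=297, p(18)=385, p(19)=490, p(20)=627, p(21)=792, p(22)=1002, p(23)=1255, p(24)=1575, p(25)=1958, p(26)=2436, p(27)=3010, p(28)=3718, p(29)=4565, p(30)=5604, p(31)=6842, p(32)=8349, p(33)=10143, p(34)=12310, p(35)=14883, p(36)=17977, p(37)=21637, p(38)=26015, p(39)=31185, p(40)=37338, p(41)=44583, p(42)=53174, p(43)=63261, p(44)=75175, p(45)=89134, p(46)=105558, p(47)=124754, p(48)=147273, p(49)=173525, p(50)=204226, p(51)=239943, p(52)=281589, p(53)=329931, p(54)=386155, p(55)=451276, p(56)=526823, p(57)=614154, p(58)=715220, p(59)=831820, p(60)=966467, p(61)=1121505, p(62)=1300156, p(63)=1505499, p(64)=1741630, p(65)=2012558, p(66)=2323520, p(67)=2679689, p(68)=3087735, p(69)=3554345, p(70)=4087968, p(71)=4697205, p(72)=5392783, p(73)=6185689, p(74)=7089500, p(75)=8118264, p(76)=9289091, p(77)=10619863, p(78)=12132164, p(79)=13848650, p(80)=15796476, p(81)=18004327, p(82)=20506255, p(83)=23338469, p(84)=26543660, p(85)=30167357, p(86)=34262962, p(87)=38887673, p(88)=44108109, p(89)=49995925, p(90)=56634173, p(91)=64112359, p(92)=72533807, p(93)=82010177, p(94)=92669720, p(95)=104651419, p(96)=118114304, p(97)=133230930, p(98)=150198136, p(99)=169229875, p(100)=190569292, p(101)=214481126, p(102)=241265379, p(103)=271248950, p(104)=304801365, p(105)=342325709, p(106)=384276336, p(107)=431149389, p(108)=483502844, p(109)=541946240, p(110)=607163746, p(111)=679903203, p(112)=761002156, p(113)=851376628, p(114)=952050665, p(115)=1064144451, p(116)=1188908248, p(117)=1327710076, p(118)=1482074143, p(119)=1653668665, p(120)=1844349560, p(121)=2056148051, p(122)=2291320912, p(123)=2552338241, p(124)=2841940500, p(125)=3163127352, p(126)=3519222692, p(127)=3913864295, p(128)=4351078600, p(129)=4835271870, p(130)=5371315400, p(131)=5964539504, p(132)=6620830889, p(133)=7346629512, p(134)=8149040695, p(135)=9035836076, p(136)=10015581680, p(137)=11097645016.
Final step: p(138) = p(137) + p(136) - p(133) - p(131) + p(126) + p(123) - p(116) - p(112) + p(103) + p(98) - p(87) - p(81) + p(68) + p(61) - p(46) - p(38) + p(21) + p(12)
= 11097645016 + 10015581680 - 7346629512 - 5964539504 + 3519222692 + 2552338241 - 1188908248 - 761002156 + 271248950 + 150198136 - 38887673 - 18004327 + 3087735 + 1121505 - 105558 - 26015 + 792 + 77
= 12292341831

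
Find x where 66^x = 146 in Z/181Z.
99

Baby-step giant-step with step n = ⌈√181⌉ = 14.
Baby steps 66^j mod 181 (j:value) for j=0..13: 0:1, 1:66, 2:12, 3:68, 4:144, 5:92, 6:99, 7:18, 8:102, 9:35, 10:138, 11:58, 12:27, 13:153.
Giant-step multiplier: 66^(-14) ≡ 66^(180-14) = 66^166 ≡ 100 (mod 181).
Giant steps γ_i = 146·100^i mod 181: γ_0=146, γ_1=120, γ_2=54, γ_3=151, γ_4=77, γ_5=98, γ_6=26, γ_7=66 (in table at j=1).
x = i·n + j = 7·14 + 1 = 99.
Check: 66^99 ≡ 146 (mod 181).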